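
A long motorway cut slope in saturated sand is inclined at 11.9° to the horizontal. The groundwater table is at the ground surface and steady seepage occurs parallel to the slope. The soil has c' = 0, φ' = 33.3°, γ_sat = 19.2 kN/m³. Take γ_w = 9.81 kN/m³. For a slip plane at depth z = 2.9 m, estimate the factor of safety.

FS = 1.52

With seepage parallel to the slope and the water table at the surface, the effective normal stress on the slip plane uses the buoyant unit weight γ' = γ_sat − γ_w while the driving shear stress uses γ_sat:
FS = [c' + γ' z cos²β tanφ'] / [γ_sat z sinβ cosβ]
(For c' = 0 this reduces to FS = (γ'/γ_sat)·tanφ'/tanβ.)
γ' = 19.2 − 9.81 = 9.39 kN/m³
Numerator = 0.0 + 9.39·2.9·cos²11.9°·tan33.3° = 0.0 + 9.39·2.9·0.9575·0.6569 = 17.127 kPa
Denominator = 19.2·2.9·sin11.9°·cos11.9° = 19.2·2.9·0.2062·0.9785 = 11.235 kPa
FS = 17.127 / 11.235 = 1.524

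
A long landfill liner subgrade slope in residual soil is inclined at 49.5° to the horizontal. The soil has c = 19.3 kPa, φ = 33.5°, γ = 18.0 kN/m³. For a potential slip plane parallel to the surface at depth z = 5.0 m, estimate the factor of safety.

FS = 1.00

For an infinite slope with a slip plane parallel to the surface (no pore pressure): FS = [c + γz cos²β tanφ] / [γz sinβ cosβ].
γz = 18.0·5.0 = 90.00 kN/m²
Numerator = 19.3 + 90.00·cos²49.5°·tan33.5° = 19.3 + 90.00·0.4218·0.6619 = 44.425 kPa
Denominator = 90.00·sin49.5°·cos49.5° = 90.00·0.7604·0.6494 = 44.446 kPa
FS = 44.425 / 44.446 = 1.000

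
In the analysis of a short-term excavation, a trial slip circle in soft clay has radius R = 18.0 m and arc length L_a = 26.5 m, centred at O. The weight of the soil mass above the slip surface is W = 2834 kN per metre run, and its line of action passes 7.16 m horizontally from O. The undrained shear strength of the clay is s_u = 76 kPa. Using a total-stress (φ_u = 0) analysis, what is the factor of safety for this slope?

Taking moments about the centre O, the resisting moment is provided by the undrained shear strength acting along the arc:
M_R = s_u·L_a·R = 76·26.50·18.0 = 36252.0 kN·m/m
M_D = W·d = 2834·7.16 = 20291.4 kN·m/m
FS = M_R / M_D = 36252.0 / 20291.4 = 1.787

FS = 1.79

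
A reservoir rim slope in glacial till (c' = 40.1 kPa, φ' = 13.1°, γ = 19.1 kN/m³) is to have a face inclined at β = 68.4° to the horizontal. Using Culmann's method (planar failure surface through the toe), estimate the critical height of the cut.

Culmann's analysis gives the critical failure plane at α_cr = (β + φ')/2 = (68.4 + 13.1)/2 = 40.8°, and the critical height
H_c = (4c'/γ) · sinβ cosφ' / [1 − cos(β − φ')]
    = (4·40.1/19.1) · sin68.4°·cos13.1° / [1 − cos(55.3°)]
    = 8.398 · 0.9298·0.9740 / [1 − 0.5693]
    = 8.398 · 0.9056 / 0.4307
    = 17.66 m

H_c = 17.66 m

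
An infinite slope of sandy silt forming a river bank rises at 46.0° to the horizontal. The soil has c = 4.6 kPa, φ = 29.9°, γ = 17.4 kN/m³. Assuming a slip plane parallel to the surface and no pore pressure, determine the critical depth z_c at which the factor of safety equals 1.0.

z_c = 1.19 m

Setting FS = 1.00 in FS = [c + γz cos²β tanφ] / [γz sinβ cosβ] and solving for z:
z = c / [γ cosβ (FS·sinβ − cosβ·tanφ)]
  = 4.6 / [17.4·cos46.0°·(1.00·sin46.0° − cos46.0°·tan29.9°)]
  = 4.6 / [17.4·0.6947·(1.00·0.7193 − 0.6947·0.5750)]
  = 4.6 / 3.8666 = 1.190 m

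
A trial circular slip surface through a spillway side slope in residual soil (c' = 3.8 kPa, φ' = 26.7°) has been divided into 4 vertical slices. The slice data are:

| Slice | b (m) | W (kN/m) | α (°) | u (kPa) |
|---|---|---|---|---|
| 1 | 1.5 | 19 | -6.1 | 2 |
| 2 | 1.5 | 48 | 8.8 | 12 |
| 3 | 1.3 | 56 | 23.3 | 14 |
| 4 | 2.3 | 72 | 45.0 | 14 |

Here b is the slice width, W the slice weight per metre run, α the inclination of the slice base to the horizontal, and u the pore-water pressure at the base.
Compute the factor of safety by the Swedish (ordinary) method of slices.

FS = 0.90

Ordinary method of slices: FS = Σ[c'·Δl_i + (W_i cosα_i − u_i·Δl_i)·tanφ'] / Σ W_i sinα_i, with Δl_i = b_i / cosα_i.
Slice 1: Δl = 1.5/cos(-6.1°) = 1.509 m; N'_1 = 19·cos(-6.1°) − 2·1.509 = 15.9; c'Δl = 5.73; W sinα = -2.0
Slice 2: Δl = 1.5/cos8.8° = 1.518 m; N'_2 = 48·cos8.8° − 12·1.518 = 29.2; c'Δl = 5.77; W sinα = 7.3
Slice 3: Δl = 1.3/cos23.3° = 1.415 m; N'_3 = 56·cos23.3° − 14·1.415 = 31.6; c'Δl = 5.38; W sinα = 22.2
Slice 4: Δl = 2.3/cos45.0° = 3.253 m; N'_4 = 72·cos45.0° − 14·3.253 = 5.4; c'Δl = 12.36; W sinα = 50.9
Σc'Δl = 29.2 kN/m; ΣN' = 82.1 kN/m; ΣW sinα = 78.4 kN/m
Resisting = 29.2 + 82.1·tan26.7° = 29.2 + 41.3 = 70.5 kN/m
FS = 70.5 / 78.4 = 0.900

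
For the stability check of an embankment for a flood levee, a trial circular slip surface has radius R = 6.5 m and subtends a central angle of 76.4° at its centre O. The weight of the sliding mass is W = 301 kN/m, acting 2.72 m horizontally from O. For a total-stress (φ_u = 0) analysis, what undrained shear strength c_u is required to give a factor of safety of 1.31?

FS = c_u·L_a·R / (W·d), so c_u = FS·W·d / (L_a·R).
Arc length L_a = R·θ = 6.5·(76.4°·π/180) = 6.5·1.3334 = 8.67 m
c_u = 1.31·301·2.72 / (8.67·6.5) = 1072.5 / 56.34 = 19.04 kPa

c_u = 19.0 kPa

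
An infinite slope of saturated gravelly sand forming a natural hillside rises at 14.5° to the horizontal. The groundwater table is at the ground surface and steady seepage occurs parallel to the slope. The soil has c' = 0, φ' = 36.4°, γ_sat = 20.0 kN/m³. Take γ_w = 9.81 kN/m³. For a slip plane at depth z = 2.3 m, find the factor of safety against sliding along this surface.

FS = 1.45

With seepage parallel to the slope and the water table at the surface, the effective normal stress on the slip plane uses the buoyant unit weight γ' = γ_sat − γ_w while the driving shear stress uses γ_sat:
FS = [c' + γ' z cos²β tanφ'] / [γ_sat z sinβ cosβ]
(For c' = 0 this reduces to FS = (γ'/γ_sat)·tanφ'/tanβ.)
γ' = 20.0 − 9.81 = 10.19 kN/m³
Numerator = 0.0 + 10.19·2.3·cos²14.5°·tan36.4° = 0.0 + 10.19·2.3·0.9373·0.7373 = 16.196 kPa
Denominator = 20.0·2.3·sin14.5°·cos14.5° = 20.0·2.3·0.2504·0.9681 = 11.151 kPa
FS = 16.196 / 11.151 = 1.452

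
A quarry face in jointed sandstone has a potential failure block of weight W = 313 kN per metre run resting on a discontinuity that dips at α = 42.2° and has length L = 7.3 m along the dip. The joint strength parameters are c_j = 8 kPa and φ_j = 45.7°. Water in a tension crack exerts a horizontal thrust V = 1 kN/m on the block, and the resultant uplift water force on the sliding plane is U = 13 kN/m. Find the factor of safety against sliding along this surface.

Resolving the block weight along and normal to the plane and applying the Mohr–Coulomb strength on the joint:
N' = W cosα − U − V sinα = 313·cos42.2° − 13 − 1·sin42.2° = 218.2 kN/m
Driving force T = W sinα + V cosα = 313·sin42.2° + 1·cos42.2° = 211.0 kN/m
Resisting force R = c_j·L + N'·tanφ_j = 8·7.3 + 218.2·tan45.7° = 58.4 + 223.6 = 282.0 kN/m
FS = R / T = 282.0 / 211.0 = 1.337

FS = 1.34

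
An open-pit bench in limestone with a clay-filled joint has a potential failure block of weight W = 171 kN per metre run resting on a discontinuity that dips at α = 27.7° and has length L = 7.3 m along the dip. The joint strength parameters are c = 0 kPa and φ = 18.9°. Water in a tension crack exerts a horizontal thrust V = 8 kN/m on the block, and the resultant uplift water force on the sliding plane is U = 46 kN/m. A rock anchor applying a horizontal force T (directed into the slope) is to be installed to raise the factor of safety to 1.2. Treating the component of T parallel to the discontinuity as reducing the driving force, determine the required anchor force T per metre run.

Resolving forces along and normal to the sliding plane, with the horizontal anchor force T adding T·sinα to the effective normal force and T·cosα acting up the plane against the driving force:
FS = [cL + (W cosα − U − V sinα + T sinα) tanφ] / [W sinα + V cosα − T cosα]
Without the anchor: N' = 101.7 kN/m, driving T_d = 86.6 kN/m, resisting R = 0·7.3 + 101.7·tan18.9° = 34.8 kN/m, FS = 0.40.
Setting FS = 1.2 and solving for T:
1.2·(86.6 − T cos27.7°) = 34.8 + T sin27.7°·tan18.9°
T·(sin27.7°·tan18.9° + 1.2·cos27.7°) = 1.2·86.6 − 34.8
T·(0.4648·0.3424 + 1.2·0.8854) = 103.9 − 34.8 = 69.1
T·1.2216 = 69.1
T = 56.5 kN/m

T = 57 kN/m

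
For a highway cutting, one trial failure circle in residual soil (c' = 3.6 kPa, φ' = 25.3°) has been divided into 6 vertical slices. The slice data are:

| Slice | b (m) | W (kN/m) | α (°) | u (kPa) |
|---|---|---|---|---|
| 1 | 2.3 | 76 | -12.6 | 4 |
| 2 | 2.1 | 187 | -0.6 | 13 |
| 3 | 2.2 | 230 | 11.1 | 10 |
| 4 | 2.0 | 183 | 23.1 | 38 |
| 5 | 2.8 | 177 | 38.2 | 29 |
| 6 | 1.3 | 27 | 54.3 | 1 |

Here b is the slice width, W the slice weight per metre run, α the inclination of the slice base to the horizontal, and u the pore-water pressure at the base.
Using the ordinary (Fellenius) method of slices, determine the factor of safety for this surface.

Ordinary method of slices: FS = Σ[c'·Δl_i + (W_i cosα_i − u_i·Δl_i)·tanφ'] / Σ W_i sinα_i, with Δl_i = b_i / cosα_i.
Slice 1: Δl = 2.3/cos(-12.6°) = 2.357 m; N'_1 = 76·cos(-12.6°) − 4·2.357 = 64.7; c'Δl = 8.48; W sinα = -16.6
Slice 2: Δl = 2.1/cos(-0.6°) = 2.100 m; N'_2 = 187·cos(-0.6°) − 13·2.100 = 159.7; c'Δl = 7.56; W sinα = -2.0
Slice 3: Δl = 2.2/cos11.1° = 2.242 m; N'_3 = 230·cos11.1° − 10·2.242 = 203.3; c'Δl = 8.07; W sinα = 44.3
Slice 4: Δl = 2.0/cos23.1° = 2.174 m; N'_4 = 183·cos23.1° − 38·2.174 = 85.7; c'Δl = 7.83; W sinα = 71.8
Slice 5: Δl = 2.8/cos38.2° = 3.563 m; N'_5 = 177·cos38.2° − 29·3.563 = 35.8; c'Δl = 12.83; W sinα = 109.5
Slice 6: Δl = 1.3/cos54.3° = 2.228 m; N'_6 = 27·cos54.3° − 1·2.228 = 13.5; c'Δl = 8.02; W sinα = 21.9
Σc'Δl = 52.8 kN/m; ΣN' = 562.7 kN/m; ΣW sinα = 228.9 kN/m
Resisting = 52.8 + 562.7·tan25.3° = 52.8 + 266.0 = 318.8 kN/m
FS = 318.8 / 228.9 = 1.393

FS = 1.39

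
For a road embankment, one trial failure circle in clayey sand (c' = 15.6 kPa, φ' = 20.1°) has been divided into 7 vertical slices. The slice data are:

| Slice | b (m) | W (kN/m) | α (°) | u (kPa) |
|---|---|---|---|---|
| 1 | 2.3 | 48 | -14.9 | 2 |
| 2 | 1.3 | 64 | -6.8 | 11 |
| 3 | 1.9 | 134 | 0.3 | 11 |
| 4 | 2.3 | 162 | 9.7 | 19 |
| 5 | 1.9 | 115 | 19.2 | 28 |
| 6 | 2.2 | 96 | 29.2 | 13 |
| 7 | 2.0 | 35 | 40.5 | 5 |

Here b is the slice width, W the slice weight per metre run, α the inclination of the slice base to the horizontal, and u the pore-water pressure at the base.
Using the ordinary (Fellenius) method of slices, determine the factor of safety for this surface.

Ordinary method of slices: FS = Σ[c'·Δl_i + (W_i cosα_i − u_i·Δl_i)·tanφ'] / Σ W_i sinα_i, with Δl_i = b_i / cosα_i.
Slice 1: Δl = 2.3/cos(-14.9°) = 2.380 m; N'_1 = 48·cos(-14.9°) − 2·2.380 = 41.6; c'Δl = 37.13; W sinα = -12.3
Slice 2: Δl = 1.3/cos(-6.8°) = 1.309 m; N'_2 = 64·cos(-6.8°) − 11·1.309 = 49.1; c'Δl = 20.42; W sinα = -7.6
Slice 3: Δl = 1.9/cos0.3° = 1.900 m; N'_3 = 134·cos0.3° − 11·1.900 = 113.1; c'Δl = 29.64; W sinα = 0.7
Slice 4: Δl = 2.3/cos9.7° = 2.333 m; N'_4 = 162·cos9.7° − 19·2.333 = 115.4; c'Δl = 36.40; W sinα = 27.3
Slice 5: Δl = 1.9/cos19.2° = 2.012 m; N'_5 = 115·cos19.2° − 28·2.012 = 52.3; c'Δl = 31.39; W sinα = 37.8
Slice 6: Δl = 2.2/cos29.2° = 2.520 m; N'_6 = 96·cos29.2° − 13·2.520 = 51.0; c'Δl = 39.32; W sinα = 46.8
Slice 7: Δl = 2.0/cos40.5° = 2.630 m; N'_7 = 35·cos40.5° − 5·2.630 = 13.5; c'Δl = 41.03; W sinα = 22.7
Σc'Δl = 235.3 kN/m; ΣN' = 436.0 kN/m; ΣW sinα = 115.5 kN/m
Resisting = 235.3 + 436.0·tan20.1° = 235.3 + 159.6 = 394.9 kN/m
FS = 394.9 / 115.5 = 3.420

FS = 3.42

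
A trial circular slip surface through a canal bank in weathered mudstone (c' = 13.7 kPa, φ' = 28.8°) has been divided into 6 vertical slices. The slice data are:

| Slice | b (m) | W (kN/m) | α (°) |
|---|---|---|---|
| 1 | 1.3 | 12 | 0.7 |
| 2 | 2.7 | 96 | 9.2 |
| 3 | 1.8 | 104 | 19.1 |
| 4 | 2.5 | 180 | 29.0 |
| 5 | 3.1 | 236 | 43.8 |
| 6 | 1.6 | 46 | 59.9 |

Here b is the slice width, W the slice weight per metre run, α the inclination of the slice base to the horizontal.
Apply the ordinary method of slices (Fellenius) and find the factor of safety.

FS = 1.56

Ordinary method of slices: FS = Σ[c'·Δl_i + (W_i cosα_i)·tanφ'] / Σ W_i sinα_i, with Δl_i = b_i / cosα_i.
Slice 1: Δl = 1.3/cos0.7° = 1.300 m; N'_1 = 12·cos0.7° = 12.0; c'Δl = 17.81; W sinα = 0.1
Slice 2: Δl = 2.7/cos9.2° = 2.735 m; N'_2 = 96·cos9.2° = 94.8; c'Δl = 37.47; W sinα = 15.3
Slice 3: Δl = 1.8/cos19.1° = 1.905 m; N'_3 = 104·cos19.1° = 98.3; c'Δl = 26.10; W sinα = 34.0
Slice 4: Δl = 2.5/cos29.0° = 2.858 m; N'_4 = 180·cos29.0° = 157.4; c'Δl = 39.16; W sinα = 87.3
Slice 5: Δl = 3.1/cos43.8° = 4.295 m; N'_5 = 236·cos43.8° = 170.3; c'Δl = 58.84; W sinα = 163.3
Slice 6: Δl = 1.6/cos59.9° = 3.190 m; N'_6 = 46·cos59.9° = 23.1; c'Δl = 43.71; W sinα = 39.8
Σc'Δl = 223.1 kN/m; ΣN' = 555.9 kN/m; ΣW sinα = 339.9 kN/m
Resisting = 223.1 + 555.9·tan28.8° = 223.1 + 305.6 = 528.7 kN/m
FS = 528.7 / 339.9 = 1.555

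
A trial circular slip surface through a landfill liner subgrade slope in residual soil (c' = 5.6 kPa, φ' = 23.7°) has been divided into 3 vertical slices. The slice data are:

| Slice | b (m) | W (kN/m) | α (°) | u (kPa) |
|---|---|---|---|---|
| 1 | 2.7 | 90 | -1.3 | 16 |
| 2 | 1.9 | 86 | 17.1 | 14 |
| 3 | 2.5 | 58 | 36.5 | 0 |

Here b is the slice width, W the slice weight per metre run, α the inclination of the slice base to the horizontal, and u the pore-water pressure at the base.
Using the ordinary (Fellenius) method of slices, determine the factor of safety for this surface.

Ordinary method of slices: FS = Σ[c'·Δl_i + (W_i cosα_i − u_i·Δl_i)·tanφ'] / Σ W_i sinα_i, with Δl_i = b_i / cosα_i.
Slice 1: Δl = 2.7/cos(-1.3°) = 2.701 m; N'_1 = 90·cos(-1.3°) − 16·2.701 = 46.8; c'Δl = 15.12; W sinα = -2.0
Slice 2: Δl = 1.9/cos17.1° = 1.988 m; N'_2 = 86·cos17.1° − 14·1.988 = 54.4; c'Δl = 11.13; W sinα = 25.3
Slice 3: Δl = 2.5/cos36.5° = 3.110 m; N'_3 = 58·cos36.5° − 0·3.110 = 46.6; c'Δl = 17.42; W sinα = 34.5
Σc'Δl = 43.7 kN/m; ΣN' = 147.8 kN/m; ΣW sinα = 57.7 kN/m
Resisting = 43.7 + 147.8·tan23.7° = 43.7 + 64.9 = 108.5 kN/m
FS = 108.5 / 57.7 = 1.880

FS = 1.88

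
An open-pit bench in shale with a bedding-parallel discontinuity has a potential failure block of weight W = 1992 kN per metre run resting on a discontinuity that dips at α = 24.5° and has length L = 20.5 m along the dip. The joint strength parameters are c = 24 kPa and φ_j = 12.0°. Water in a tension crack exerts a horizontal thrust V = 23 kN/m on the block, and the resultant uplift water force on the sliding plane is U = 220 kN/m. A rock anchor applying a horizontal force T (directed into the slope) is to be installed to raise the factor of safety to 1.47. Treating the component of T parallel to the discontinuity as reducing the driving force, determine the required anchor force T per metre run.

Resolving forces along and normal to the sliding plane, with the horizontal anchor force T adding T·sinα to the effective normal force and T·cosα acting up the plane against the driving force:
FS = [cL + (W cosα − U − V sinα + T sinα) tanφ_j] / [W sinα + V cosα − T cosα]
Without the anchor: N' = 1583.1 kN/m, driving T_d = 847.0 kN/m, resisting R = 24·20.5 + 1583.1·tan12.0° = 828.5 kN/m, FS = 0.98.
Setting FS = 1.47 and solving for T:
1.47·(847.0 − T cos24.5°) = 828.5 + T sin24.5°·tan12.0°
T·(sin24.5°·tan12.0° + 1.47·cos24.5°) = 1.47·847.0 − 828.5
T·(0.4147·0.2126 + 1.47·0.9100) = 1245.1 − 828.5 = 416.6
T·1.4258 = 416.6
T = 292.2 kN/m

T = 292 kN/m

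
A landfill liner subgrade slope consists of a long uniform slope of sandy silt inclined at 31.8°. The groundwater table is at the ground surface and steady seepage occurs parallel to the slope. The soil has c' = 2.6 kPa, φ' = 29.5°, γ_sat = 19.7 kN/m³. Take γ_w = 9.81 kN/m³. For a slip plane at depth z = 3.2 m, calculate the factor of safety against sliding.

With seepage parallel to the slope and the water table at the surface, the effective normal stress on the slip plane uses the buoyant unit weight γ' = γ_sat − γ_w while the driving shear stress uses γ_sat:
FS = [c' + γ' z cos²β tanφ'] / [γ_sat z sinβ cosβ]
γ' = 19.7 − 9.81 = 9.89 kN/m³
Numerator = 2.6 + 9.89·3.2·cos²31.8°·tan29.5° = 2.6 + 9.89·3.2·0.7223·0.5658 = 15.534 kPa
Denominator = 19.7·3.2·sin31.8°·cos31.8° = 19.7·3.2·0.5270·0.8499 = 28.233 kPa
FS = 15.534 / 28.233 = 0.550

FS = 0.55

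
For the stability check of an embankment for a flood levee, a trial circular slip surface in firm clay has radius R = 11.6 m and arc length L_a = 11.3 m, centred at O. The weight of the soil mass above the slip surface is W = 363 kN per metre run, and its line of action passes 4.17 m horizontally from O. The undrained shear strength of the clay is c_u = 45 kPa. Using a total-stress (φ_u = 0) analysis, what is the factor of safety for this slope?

FS = 3.90

Taking moments about the centre O, the resisting moment is provided by the undrained shear strength acting along the arc:
M_R = c_u·L_a·R = 45·11.30·11.6 = 5898.6 kN·m/m
M_D = W·d = 363·4.17 = 1513.7 kN·m/m
FS = M_R / M_D = 5898.6 / 1513.7 = 3.897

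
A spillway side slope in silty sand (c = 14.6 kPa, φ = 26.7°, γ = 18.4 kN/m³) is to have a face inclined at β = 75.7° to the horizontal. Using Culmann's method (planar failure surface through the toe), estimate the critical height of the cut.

Culmann's analysis gives the critical failure plane at α_cr = (β + φ)/2 = (75.7 + 26.7)/2 = 51.2°, and the critical height
H_c = (4c/γ) · sinβ cosφ / [1 − cos(β − φ)]
    = (4·14.6/18.4) · sin75.7°·cos26.7° / [1 − cos(49.0°)]
    = 3.174 · 0.9690·0.8934 / [1 − 0.6561]
    = 3.174 · 0.8657 / 0.3439
    = 7.99 m

H_c = 7.99 m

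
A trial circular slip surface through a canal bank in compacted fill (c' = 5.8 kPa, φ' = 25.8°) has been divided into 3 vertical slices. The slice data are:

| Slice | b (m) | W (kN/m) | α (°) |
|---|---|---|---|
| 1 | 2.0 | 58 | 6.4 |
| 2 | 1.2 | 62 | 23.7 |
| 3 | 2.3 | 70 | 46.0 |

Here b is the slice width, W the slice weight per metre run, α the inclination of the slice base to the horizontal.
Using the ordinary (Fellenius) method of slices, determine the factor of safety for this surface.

FS = 1.43

Ordinary method of slices: FS = Σ[c'·Δl_i + (W_i cosα_i)·tanφ'] / Σ W_i sinα_i, with Δl_i = b_i / cosα_i.
Slice 1: Δl = 2.0/cos6.4° = 2.013 m; N'_1 = 58·cos6.4° = 57.6; c'Δl = 11.67; W sinα = 6.5
Slice 2: Δl = 1.2/cos23.7° = 1.311 m; N'_2 = 62·cos23.7° = 56.8; c'Δl = 7.60; W sinα = 24.9
Slice 3: Δl = 2.3/cos46.0° = 3.311 m; N'_3 = 70·cos46.0° = 48.6; c'Δl = 19.20; W sinα = 50.4
Σc'Δl = 38.5 kN/m; ΣN' = 163.0 kN/m; ΣW sinα = 81.7 kN/m
Resisting = 38.5 + 163.0·tan25.8° = 38.5 + 78.8 = 117.3 kN/m
FS = 117.3 / 81.7 = 1.435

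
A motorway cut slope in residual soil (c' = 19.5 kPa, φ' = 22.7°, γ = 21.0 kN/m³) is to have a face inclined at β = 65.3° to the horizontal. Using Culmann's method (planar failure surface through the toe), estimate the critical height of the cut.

Culmann's analysis gives the critical failure plane at α_cr = (β + φ')/2 = (65.3 + 22.7)/2 = 44.0°, and the critical height
H_c = (4c'/γ) · sinβ cosφ' / [1 − cos(β − φ')]
    = (4·19.5/21.0) · sin65.3°·cos22.7° / [1 − cos(42.6°)]
    = 3.714 · 0.9085·0.9225 / [1 − 0.7361]
    = 3.714 · 0.8381 / 0.2639
    = 11.80 m

H_c = 11.80 m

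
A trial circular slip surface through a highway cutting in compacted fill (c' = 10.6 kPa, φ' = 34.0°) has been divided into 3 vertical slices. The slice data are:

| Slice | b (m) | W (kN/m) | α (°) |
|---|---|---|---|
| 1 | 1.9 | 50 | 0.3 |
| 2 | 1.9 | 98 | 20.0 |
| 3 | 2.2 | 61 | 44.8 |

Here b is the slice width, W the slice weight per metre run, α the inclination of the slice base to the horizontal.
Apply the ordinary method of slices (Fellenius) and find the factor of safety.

FS = 2.60

Ordinary method of slices: FS = Σ[c'·Δl_i + (W_i cosα_i)·tanφ'] / Σ W_i sinα_i, with Δl_i = b_i / cosα_i.
Slice 1: Δl = 1.9/cos0.3° = 1.900 m; N'_1 = 50·cos0.3° = 50.0; c'Δl = 20.14; W sinα = 0.3
Slice 2: Δl = 1.9/cos20.0° = 2.022 m; N'_2 = 98·cos20.0° = 92.1; c'Δl = 21.43; W sinα = 33.5
Slice 3: Δl = 2.2/cos44.8° = 3.100 m; N'_3 = 61·cos44.8° = 43.3; c'Δl = 32.86; W sinα = 43.0
Σc'Δl = 74.4 kN/m; ΣN' = 185.4 kN/m; ΣW sinα = 76.8 kN/m
Resisting = 74.4 + 185.4·tan34.0° = 74.4 + 125.0 = 199.5 kN/m
FS = 199.5 / 76.8 = 2.599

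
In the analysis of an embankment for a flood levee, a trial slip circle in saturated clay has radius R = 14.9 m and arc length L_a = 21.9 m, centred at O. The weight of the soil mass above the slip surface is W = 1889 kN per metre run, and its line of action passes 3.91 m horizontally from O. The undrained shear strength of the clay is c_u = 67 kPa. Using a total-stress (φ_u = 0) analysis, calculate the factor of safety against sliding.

FS = 2.96

Taking moments about the centre O, the resisting moment is provided by the undrained shear strength acting along the arc:
M_R = c_u·L_a·R = 67·21.90·14.9 = 21862.8 kN·m/m
M_D = W·d = 1889·3.91 = 7386.0 kN·m/m
FS = M_R / M_D = 21862.8 / 7386.0 = 2.960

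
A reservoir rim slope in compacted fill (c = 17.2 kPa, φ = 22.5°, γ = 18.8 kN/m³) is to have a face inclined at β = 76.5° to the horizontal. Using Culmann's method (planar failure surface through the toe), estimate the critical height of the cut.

Culmann's analysis gives the critical failure plane at α_cr = (β + φ)/2 = (76.5 + 22.5)/2 = 49.5°, and the critical height
H_c = (4c/γ) · sinβ cosφ / [1 − cos(β − φ)]
    = (4·17.2/18.8) · sin76.5°·cos22.5° / [1 − cos(54.0°)]
    = 3.660 · 0.9724·0.9239 / [1 − 0.5878]
    = 3.660 · 0.8984 / 0.4122
    = 7.98 m

H_c = 7.98 m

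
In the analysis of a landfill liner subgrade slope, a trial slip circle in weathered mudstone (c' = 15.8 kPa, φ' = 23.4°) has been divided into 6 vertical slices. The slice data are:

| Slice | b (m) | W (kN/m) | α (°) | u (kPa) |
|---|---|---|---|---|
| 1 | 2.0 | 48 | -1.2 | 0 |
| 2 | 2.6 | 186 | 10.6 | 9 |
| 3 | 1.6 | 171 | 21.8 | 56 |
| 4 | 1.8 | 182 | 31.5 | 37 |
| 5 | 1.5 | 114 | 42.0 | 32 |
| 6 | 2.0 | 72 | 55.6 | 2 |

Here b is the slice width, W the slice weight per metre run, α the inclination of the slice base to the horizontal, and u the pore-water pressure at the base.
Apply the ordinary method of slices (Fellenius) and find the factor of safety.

Ordinary method of slices: FS = Σ[c'·Δl_i + (W_i cosα_i − u_i·Δl_i)·tanφ'] / Σ W_i sinα_i, with Δl_i = b_i / cosα_i.
Slice 1: Δl = 2.0/cos(-1.2°) = 2.000 m; N'_1 = 48·cos(-1.2°) − 0·2.000 = 48.0; c'Δl = 31.61; W sinα = -1.0
Slice 2: Δl = 2.6/cos10.6° = 2.645 m; N'_2 = 186·cos10.6° − 9·2.645 = 159.0; c'Δl = 41.79; W sinα = 34.2
Slice 3: Δl = 1.6/cos21.8° = 1.723 m; N'_3 = 171·cos21.8° − 56·1.723 = 62.3; c'Δl = 27.23; W sinα = 63.5
Slice 4: Δl = 1.8/cos31.5° = 2.111 m; N'_4 = 182·cos31.5° − 37·2.111 = 77.1; c'Δl = 33.36; W sinα = 95.1
Slice 5: Δl = 1.5/cos42.0° = 2.018 m; N'_5 = 114·cos42.0° − 32·2.018 = 20.1; c'Δl = 31.89; W sinα = 76.3
Slice 6: Δl = 2.0/cos55.6° = 3.540 m; N'_6 = 72·cos55.6° − 2·3.540 = 33.6; c'Δl = 55.93; W sinα = 59.4
Σc'Δl = 221.8 kN/m; ΣN' = 400.1 kN/m; ΣW sinα = 327.5 kN/m
Resisting = 221.8 + 400.1·tan23.4° = 221.8 + 173.1 = 394.9 kN/m
FS = 394.9 / 327.5 = 1.206

FS = 1.21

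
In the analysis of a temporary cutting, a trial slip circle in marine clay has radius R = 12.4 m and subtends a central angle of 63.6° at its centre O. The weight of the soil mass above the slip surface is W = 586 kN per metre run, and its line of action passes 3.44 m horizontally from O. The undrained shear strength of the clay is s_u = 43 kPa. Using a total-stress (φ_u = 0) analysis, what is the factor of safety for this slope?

FS = 3.64

Taking moments about the centre O, the resisting moment is provided by the undrained shear strength acting along the arc:
Arc length L_a = R·θ = 12.4·(63.6°·π/180) = 12.4·1.1100 = 13.76 m
M_R = s_u·L_a·R = 43·13.76·12.4 = 7339.2 kN·m/m
M_D = W·d = 586·3.44 = 2015.8 kN·m/m
FS = M_R / M_D = 7339.2 / 2015.8 = 3.641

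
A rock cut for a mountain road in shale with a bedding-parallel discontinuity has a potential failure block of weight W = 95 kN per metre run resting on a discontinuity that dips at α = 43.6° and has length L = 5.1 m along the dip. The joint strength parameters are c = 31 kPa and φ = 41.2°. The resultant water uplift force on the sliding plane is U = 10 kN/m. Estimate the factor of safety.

FS = 3.20

Resolving the block weight along and normal to the plane and applying the Mohr–Coulomb strength on the joint:
N' = W cosα − U = 95·cos43.6° − 10 = 58.8 kN/m
Driving force T = W sinα = 95·sin43.6° = 65.5 kN/m
Resisting force R = c·L + N'·tanφ = 31·5.1 + 58.8·tan41.2° = 158.1 + 51.5 = 209.6 kN/m
FS = R / T = 209.6 / 65.5 = 3.199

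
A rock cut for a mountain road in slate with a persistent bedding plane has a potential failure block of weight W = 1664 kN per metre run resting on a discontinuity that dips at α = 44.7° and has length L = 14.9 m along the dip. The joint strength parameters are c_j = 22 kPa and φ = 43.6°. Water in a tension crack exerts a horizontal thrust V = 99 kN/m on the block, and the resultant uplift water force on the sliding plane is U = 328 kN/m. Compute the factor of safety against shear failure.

FS = 0.87

Resolving the block weight along and normal to the plane and applying the Mohr–Coulomb strength on the joint:
N' = W cosα − U − V sinα = 1664·cos44.7° − 328 − 99·sin44.7° = 785.1 kN/m
Driving force T = W sinα + V cosα = 1664·sin44.7° + 99·cos44.7° = 1240.8 kN/m
Resisting force R = c_j·L + N'·tanφ = 22·14.9 + 785.1·tan43.6° = 327.8 + 747.7 = 1075.5 kN/m
FS = R / T = 1075.5 / 1240.8 = 0.867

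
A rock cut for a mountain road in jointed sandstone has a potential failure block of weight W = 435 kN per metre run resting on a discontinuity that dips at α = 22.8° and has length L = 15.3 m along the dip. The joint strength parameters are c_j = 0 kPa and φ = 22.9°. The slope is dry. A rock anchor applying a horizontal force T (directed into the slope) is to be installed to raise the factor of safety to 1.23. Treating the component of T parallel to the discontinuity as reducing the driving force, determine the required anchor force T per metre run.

Resolving forces along and normal to the sliding plane, with the horizontal anchor force T adding T·sinα to the effective normal force and T·cosα acting up the plane against the driving force:
FS = [c_jL + (W cosα + T sinα) tanφ] / [W sinα − T cosα]
Without the anchor: N' = 401.0 kN/m, driving T_d = 168.6 kN/m, resisting R = 0·15.3 + 401.0·tan22.9° = 169.4 kN/m, FS = 1.00.
Setting FS = 1.23 and solving for T:
1.23·(168.6 − T cos22.8°) = 169.4 + T sin22.8°·tan22.9°
T·(sin22.8°·tan22.9° + 1.23·cos22.8°) = 1.23·168.6 − 169.4
T·(0.3875·0.4224 + 1.23·0.9219) = 207.3 − 169.4 = 37.9
T·1.2976 = 37.9
T = 29.2 kN/m

T = 29 kN/m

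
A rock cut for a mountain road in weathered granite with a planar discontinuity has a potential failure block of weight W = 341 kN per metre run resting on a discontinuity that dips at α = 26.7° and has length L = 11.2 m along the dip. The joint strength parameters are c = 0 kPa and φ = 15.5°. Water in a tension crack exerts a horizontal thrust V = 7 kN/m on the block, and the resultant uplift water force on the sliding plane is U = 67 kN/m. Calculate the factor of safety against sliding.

Resolving the block weight along and normal to the plane and applying the Mohr–Coulomb strength on the joint:
N' = W cosα − U − V sinα = 341·cos26.7° − 67 − 7·sin26.7° = 234.5 kN/m
Driving force T = W sinα + V cosα = 341·sin26.7° + 7·cos26.7° = 159.5 kN/m
Resisting force R = c·L + N'·tanφ = 0·11.2 + 234.5·tan15.5° = 0.0 + 65.0 = 65.0 kN/m
FS = R / T = 65.0 / 159.5 = 0.408

FS = 0.41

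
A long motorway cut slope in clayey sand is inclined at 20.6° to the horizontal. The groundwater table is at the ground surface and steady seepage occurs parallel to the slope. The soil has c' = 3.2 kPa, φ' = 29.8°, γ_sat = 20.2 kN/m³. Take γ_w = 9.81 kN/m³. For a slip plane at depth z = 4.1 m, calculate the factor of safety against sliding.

With seepage parallel to the slope and the water table at the surface, the effective normal stress on the slip plane uses the buoyant unit weight γ' = γ_sat − γ_w while the driving shear stress uses γ_sat:
FS = [c' + γ' z cos²β tanφ'] / [γ_sat z sinβ cosβ]
γ' = 20.2 − 9.81 = 10.39 kN/m³
Numerator = 3.2 + 10.39·4.1·cos²20.6°·tan29.8° = 3.2 + 10.39·4.1·0.8762·0.5727 = 24.577 kPa
Denominator = 20.2·4.1·sin20.6°·cos20.6° = 20.2·4.1·0.3518·0.9361 = 27.276 kPa
FS = 24.577 / 27.276 = 0.901

FS = 0.90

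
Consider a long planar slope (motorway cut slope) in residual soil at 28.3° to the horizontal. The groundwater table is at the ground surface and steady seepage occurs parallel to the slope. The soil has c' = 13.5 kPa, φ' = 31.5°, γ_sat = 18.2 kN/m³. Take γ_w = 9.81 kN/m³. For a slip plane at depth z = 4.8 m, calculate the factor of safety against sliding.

With seepage parallel to the slope and the water table at the surface, the effective normal stress on the slip plane uses the buoyant unit weight γ' = γ_sat − γ_w while the driving shear stress uses γ_sat:
FS = [c' + γ' z cos²β tanφ'] / [γ_sat z sinβ cosβ]
γ' = 18.2 − 9.81 = 8.39 kN/m³
Numerator = 13.5 + 8.39·4.8·cos²28.3°·tan31.5° = 13.5 + 8.39·4.8·0.7752·0.6128 = 32.632 kPa
Denominator = 18.2·4.8·sin28.3°·cos28.3° = 18.2·4.8·0.4741·0.8805 = 36.466 kPa
FS = 32.632 / 36.466 = 0.895

FS = 0.89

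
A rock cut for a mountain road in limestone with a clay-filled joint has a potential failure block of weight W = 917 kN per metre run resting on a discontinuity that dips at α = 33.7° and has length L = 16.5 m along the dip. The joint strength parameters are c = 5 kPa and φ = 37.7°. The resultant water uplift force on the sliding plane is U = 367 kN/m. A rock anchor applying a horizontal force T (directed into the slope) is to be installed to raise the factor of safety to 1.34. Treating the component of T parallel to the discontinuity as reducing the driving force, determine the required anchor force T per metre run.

Resolving forces along and normal to the sliding plane, with the horizontal anchor force T adding T·sinα to the effective normal force and T·cosα acting up the plane against the driving force:
FS = [cL + (W cosα − U + T sinα) tanφ] / [W sinα − T cosα]
Without the anchor: N' = 395.9 kN/m, driving T_d = 508.8 kN/m, resisting R = 5·16.5 + 395.9·tan37.7° = 388.5 kN/m, FS = 0.76.
Setting FS = 1.34 and solving for T:
1.34·(508.8 − T cos33.7°) = 388.5 + T sin33.7°·tan37.7°
T·(sin33.7°·tan37.7° + 1.34·cos33.7°) = 1.34·508.8 − 388.5
T·(0.5548·0.7729 + 1.34·0.8320) = 681.8 − 388.5 = 293.3
T·1.5437 = 293.3
T = 190.0 kN/m

T = 190 kN/m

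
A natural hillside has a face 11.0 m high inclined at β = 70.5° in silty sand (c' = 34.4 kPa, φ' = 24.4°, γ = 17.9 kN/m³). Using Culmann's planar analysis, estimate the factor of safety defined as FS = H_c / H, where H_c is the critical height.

H_c = (4c'/γ) · sinβ cosφ' / [1 − cos(β − φ')]
    = (4·34.4/17.9) · sin70.5°·cos24.4° / [1 − cos46.1°]
    = 7.687 · 0.8584 / 0.3066 = 21.52 m
FS = H_c / H = 21.52 / 11.0 = 1.957

FS = 1.96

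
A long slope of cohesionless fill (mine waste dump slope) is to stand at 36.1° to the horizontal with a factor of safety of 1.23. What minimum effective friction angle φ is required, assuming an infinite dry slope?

FS = tanφ/tanβ ⇒ tanφ = FS · tanβ = 1.23 · tan36.1° = 0.8969
φ = arctan(0.8969) = 41.89°

φ = 41.9°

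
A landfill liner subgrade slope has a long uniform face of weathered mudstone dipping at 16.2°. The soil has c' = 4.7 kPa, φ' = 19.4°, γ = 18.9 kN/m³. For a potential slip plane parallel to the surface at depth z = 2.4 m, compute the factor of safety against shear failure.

FS = 1.60

For an infinite slope with a slip plane parallel to the surface (no pore pressure): FS = [c' + γz cos²β tanφ'] / [γz sinβ cosβ].
γz = 18.9·2.4 = 45.36 kN/m²
Numerator = 4.7 + 45.36·cos²16.2°·tan19.4° = 4.7 + 45.36·0.9222·0.3522 = 19.430 kPa
Denominator = 45.36·sin16.2°·cos16.2° = 45.36·0.2790·0.9603 = 12.153 kPa
FS = 19.430 / 12.153 = 1.599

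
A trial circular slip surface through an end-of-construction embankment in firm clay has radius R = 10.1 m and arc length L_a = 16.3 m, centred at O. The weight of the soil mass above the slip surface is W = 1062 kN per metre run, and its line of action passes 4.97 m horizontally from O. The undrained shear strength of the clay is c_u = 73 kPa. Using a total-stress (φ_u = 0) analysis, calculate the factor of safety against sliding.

FS = 2.28

Taking moments about the centre O, the resisting moment is provided by the undrained shear strength acting along the arc:
M_R = c_u·L_a·R = 73·16.30·10.1 = 12018.0 kN·m/m
M_D = W·d = 1062·4.97 = 5278.1 kN·m/m
FS = M_R / M_D = 12018.0 / 5278.1 = 2.277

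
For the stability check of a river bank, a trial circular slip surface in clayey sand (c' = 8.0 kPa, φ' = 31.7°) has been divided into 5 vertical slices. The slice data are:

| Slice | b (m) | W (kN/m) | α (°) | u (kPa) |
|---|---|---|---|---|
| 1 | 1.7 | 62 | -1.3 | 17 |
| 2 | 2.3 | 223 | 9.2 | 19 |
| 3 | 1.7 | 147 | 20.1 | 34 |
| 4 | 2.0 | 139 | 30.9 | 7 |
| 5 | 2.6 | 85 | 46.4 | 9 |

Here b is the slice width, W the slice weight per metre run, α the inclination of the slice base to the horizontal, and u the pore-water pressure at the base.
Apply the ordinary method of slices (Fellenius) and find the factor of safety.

Ordinary method of slices: FS = Σ[c'·Δl_i + (W_i cosα_i − u_i·Δl_i)·tanφ'] / Σ W_i sinα_i, with Δl_i = b_i / cosα_i.
Slice 1: Δl = 1.7/cos(-1.3°) = 1.700 m; N'_1 = 62·cos(-1.3°) − 17·1.700 = 33.1; c'Δl = 13.60; W sinα = -1.4
Slice 2: Δl = 2.3/cos9.2° = 2.330 m; N'_2 = 223·cos9.2° − 19·2.330 = 175.9; c'Δl = 18.64; W sinα = 35.7
Slice 3: Δl = 1.7/cos20.1° = 1.810 m; N'_3 = 147·cos20.1° − 34·1.810 = 76.5; c'Δl = 14.48; W sinα = 50.5
Slice 4: Δl = 2.0/cos30.9° = 2.331 m; N'_4 = 139·cos30.9° − 7·2.331 = 103.0; c'Δl = 18.65; W sinα = 71.4
Slice 5: Δl = 2.6/cos46.4° = 3.770 m; N'_5 = 85·cos46.4° − 9·3.770 = 24.7; c'Δl = 30.16; W sinα = 61.6
Σc'Δl = 95.5 kN/m; ΣN' = 413.1 kN/m; ΣW sinα = 217.7 kN/m
Resisting = 95.5 + 413.1·tan31.7° = 95.5 + 255.1 = 350.7 kN/m
FS = 350.7 / 217.7 = 1.611

FS = 1.61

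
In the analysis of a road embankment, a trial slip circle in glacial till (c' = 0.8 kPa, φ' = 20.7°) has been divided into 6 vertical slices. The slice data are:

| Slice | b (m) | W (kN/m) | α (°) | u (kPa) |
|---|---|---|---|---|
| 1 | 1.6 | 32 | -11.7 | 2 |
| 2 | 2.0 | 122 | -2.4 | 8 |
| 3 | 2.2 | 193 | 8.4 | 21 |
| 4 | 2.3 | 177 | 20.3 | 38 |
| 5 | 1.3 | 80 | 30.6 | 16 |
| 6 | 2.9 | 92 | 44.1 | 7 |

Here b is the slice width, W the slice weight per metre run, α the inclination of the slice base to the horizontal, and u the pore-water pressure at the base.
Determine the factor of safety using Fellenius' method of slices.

FS = 0.96

Ordinary method of slices: FS = Σ[c'·Δl_i + (W_i cosα_i − u_i·Δl_i)·tanφ'] / Σ W_i sinα_i, with Δl_i = b_i / cosα_i.
Slice 1: Δl = 1.6/cos(-11.7°) = 1.634 m; N'_1 = 32·cos(-11.7°) − 2·1.634 = 28.1; c'Δl = 1.31; W sinα = -6.5
Slice 2: Δl = 2.0/cos(-2.4°) = 2.002 m; N'_2 = 122·cos(-2.4°) − 8·2.002 = 105.9; c'Δl = 1.60; W sinα = -5.1
Slice 3: Δl = 2.2/cos8.4° = 2.224 m; N'_3 = 193·cos8.4° − 21·2.224 = 144.2; c'Δl = 1.78; W sinα = 28.2
Slice 4: Δl = 2.3/cos20.3° = 2.452 m; N'_4 = 177·cos20.3° − 38·2.452 = 72.8; c'Δl = 1.96; W sinα = 61.4
Slice 5: Δl = 1.3/cos30.6° = 1.510 m; N'_5 = 80·cos30.6° − 16·1.510 = 44.7; c'Δl = 1.21; W sinα = 40.7
Slice 6: Δl = 2.9/cos44.1° = 4.038 m; N'_6 = 92·cos44.1° − 7·4.038 = 37.8; c'Δl = 3.23; W sinα = 64.0
Σc'Δl = 11.1 kN/m; ΣN' = 433.5 kN/m; ΣW sinα = 182.8 kN/m
Resisting = 11.1 + 433.5·tan20.7° = 11.1 + 163.8 = 174.9 kN/m
FS = 174.9 / 182.8 = 0.957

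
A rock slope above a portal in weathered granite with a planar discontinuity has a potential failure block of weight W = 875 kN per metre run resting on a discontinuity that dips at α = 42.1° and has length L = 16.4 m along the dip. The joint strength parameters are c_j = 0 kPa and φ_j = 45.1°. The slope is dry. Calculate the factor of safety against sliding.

FS = 1.11

Resolving the block weight along and normal to the plane and applying the Mohr–Coulomb strength on the joint:
N' = W cosα = 875·cos42.1° = 649.2 kN/m
Driving force T = W sinα = 875·sin42.1° = 586.6 kN/m
Resisting force R = c_j·L + N'·tanφ_j = 0·16.4 + 649.2·tan45.1° = 0.0 + 651.5 = 651.5 kN/m
FS = R / T = 651.5 / 586.6 = 1.111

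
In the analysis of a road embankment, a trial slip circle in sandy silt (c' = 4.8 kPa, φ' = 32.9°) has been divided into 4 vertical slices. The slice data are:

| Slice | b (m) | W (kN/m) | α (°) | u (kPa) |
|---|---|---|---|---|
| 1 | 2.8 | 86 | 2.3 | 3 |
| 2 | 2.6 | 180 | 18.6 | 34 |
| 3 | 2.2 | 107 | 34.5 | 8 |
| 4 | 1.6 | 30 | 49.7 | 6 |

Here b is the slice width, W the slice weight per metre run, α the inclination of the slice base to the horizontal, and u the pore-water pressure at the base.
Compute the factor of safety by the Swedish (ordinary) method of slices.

Ordinary method of slices: FS = Σ[c'·Δl_i + (W_i cosα_i − u_i·Δl_i)·tanφ'] / Σ W_i sinα_i, with Δl_i = b_i / cosα_i.
Slice 1: Δl = 2.8/cos2.3° = 2.802 m; N'_1 = 86·cos2.3° − 3·2.802 = 77.5; c'Δl = 13.45; W sinα = 3.5
Slice 2: Δl = 2.6/cos18.6° = 2.743 m; N'_2 = 180·cos18.6° − 34·2.743 = 77.3; c'Δl = 13.17; W sinα = 57.4
Slice 3: Δl = 2.2/cos34.5° = 2.669 m; N'_3 = 107·cos34.5° − 8·2.669 = 66.8; c'Δl = 12.81; W sinα = 60.6
Slice 4: Δl = 1.6/cos49.7° = 2.474 m; N'_4 = 30·cos49.7° − 6·2.474 = 4.6; c'Δl = 11.87; W sinα = 22.9
Σc'Δl = 51.3 kN/m; ΣN' = 226.2 kN/m; ΣW sinα = 144.3 kN/m
Resisting = 51.3 + 226.2·tan32.9° = 51.3 + 146.4 = 197.7 kN/m
FS = 197.7 / 144.3 = 1.369

FS = 1.37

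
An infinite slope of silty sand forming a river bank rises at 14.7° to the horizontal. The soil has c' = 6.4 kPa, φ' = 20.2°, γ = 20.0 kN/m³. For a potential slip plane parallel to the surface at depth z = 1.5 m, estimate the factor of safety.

For an infinite slope with a slip plane parallel to the surface (no pore pressure): FS = [c' + γz cos²β tanφ'] / [γz sinβ cosβ].
γz = 20.0·1.5 = 30.00 kN/m²
Numerator = 6.4 + 30.00·cos²14.7°·tan20.2° = 6.4 + 30.00·0.9356·0.3679 = 16.727 kPa
Denominator = 30.00·sin14.7°·cos14.7° = 30.00·0.2538·0.9673 = 7.364 kPa
FS = 16.727 / 7.364 = 2.272

FS = 2.27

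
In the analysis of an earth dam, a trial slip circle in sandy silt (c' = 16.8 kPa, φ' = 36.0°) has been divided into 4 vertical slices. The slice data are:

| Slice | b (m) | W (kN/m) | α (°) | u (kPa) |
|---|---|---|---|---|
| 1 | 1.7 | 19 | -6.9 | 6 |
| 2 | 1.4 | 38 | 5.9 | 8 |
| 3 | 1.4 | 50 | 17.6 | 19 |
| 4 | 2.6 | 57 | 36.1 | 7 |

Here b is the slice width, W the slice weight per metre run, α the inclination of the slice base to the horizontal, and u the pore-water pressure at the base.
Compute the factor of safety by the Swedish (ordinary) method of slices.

FS = 3.74

Ordinary method of slices: FS = Σ[c'·Δl_i + (W_i cosα_i − u_i·Δl_i)·tanφ'] / Σ W_i sinα_i, with Δl_i = b_i / cosα_i.
Slice 1: Δl = 1.7/cos(-6.9°) = 1.712 m; N'_1 = 19·cos(-6.9°) − 6·1.712 = 8.6; c'Δl = 28.77; W sinα = -2.3
Slice 2: Δl = 1.4/cos5.9° = 1.407 m; N'_2 = 38·cos5.9° − 8·1.407 = 26.5; c'Δl = 23.65; W sinα = 3.9
Slice 3: Δl = 1.4/cos17.6° = 1.469 m; N'_3 = 50·cos17.6° − 19·1.469 = 19.8; c'Δl = 24.68; W sinα = 15.1
Slice 4: Δl = 2.6/cos36.1° = 3.218 m; N'_4 = 57·cos36.1° − 7·3.218 = 23.5; c'Δl = 54.06; W sinα = 33.6
Σc'Δl = 131.1 kN/m; ΣN' = 78.4 kN/m; ΣW sinα = 50.3 kN/m
Resisting = 131.1 + 78.4·tan36.0° = 131.1 + 57.0 = 188.1 kN/m
FS = 188.1 / 50.3 = 3.738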